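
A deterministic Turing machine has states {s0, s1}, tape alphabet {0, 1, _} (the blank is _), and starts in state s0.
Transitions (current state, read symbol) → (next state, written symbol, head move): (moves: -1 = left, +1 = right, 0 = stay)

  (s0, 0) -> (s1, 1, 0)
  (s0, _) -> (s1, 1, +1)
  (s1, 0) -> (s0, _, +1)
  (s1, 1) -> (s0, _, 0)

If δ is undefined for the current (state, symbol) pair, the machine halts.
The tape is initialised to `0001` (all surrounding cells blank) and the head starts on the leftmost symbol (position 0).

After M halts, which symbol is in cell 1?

_

s0 | [0]001_   read 0 → write 1, move 0, go to s1
s1 | [1]001_   read 1 → write _, move 0, go to s0
s0 | [_]001_   read _ → write 1, move +1, go to s1
s1 | 1[0]01_   read 0 → write _, move +1, go to s0
s0 | 1_[0]1_   read 0 → write 1, move 0, go to s1
s1 | 1_[1]1_   read 1 → write _, move 0, go to s0
s0 | 1_[_]1_   read _ → write 1, move +1, go to s1
s1 | 1_1[1]_   read 1 → write _, move 0, go to s0
s0 | 1_1[_]_   read _ → write 1, move +1, go to s1
s1 | 1_11[_]
Cell 1 holds _ when M halts.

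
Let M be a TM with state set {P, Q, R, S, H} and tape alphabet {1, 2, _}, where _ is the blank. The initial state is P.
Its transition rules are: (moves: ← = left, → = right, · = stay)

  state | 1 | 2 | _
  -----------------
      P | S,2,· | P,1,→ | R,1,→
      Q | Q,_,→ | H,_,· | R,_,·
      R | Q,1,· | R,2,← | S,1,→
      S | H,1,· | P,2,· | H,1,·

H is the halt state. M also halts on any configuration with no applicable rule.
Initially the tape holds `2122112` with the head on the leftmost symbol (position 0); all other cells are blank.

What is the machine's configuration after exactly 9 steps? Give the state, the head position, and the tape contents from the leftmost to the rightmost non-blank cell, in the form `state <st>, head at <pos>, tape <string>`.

P | [2]122112   read 2 → write 1, move →, go to P
P | 1[1]22112   read 1 → write 2, move ·, go to S
S | 1[2]22112   read 2 → write 2, move ·, go to P
P | 1[2]22112   read 2 → write 1, move →, go to P
P | 11[2]2112   read 2 → write 1, move →, go to P
P | 111[2]112   read 2 → write 1, move →, go to P
P | 1111[1]12   read 1 → write 2, move ·, go to S
S | 1111[2]12   read 2 → write 2, move ·, go to P
P | 1111[2]12   read 2 → write 1, move →, go to P
P | 11111[1]2
After 9 steps: state P, head at 5, tape 1111112.

state P, head at 5, tape 1111112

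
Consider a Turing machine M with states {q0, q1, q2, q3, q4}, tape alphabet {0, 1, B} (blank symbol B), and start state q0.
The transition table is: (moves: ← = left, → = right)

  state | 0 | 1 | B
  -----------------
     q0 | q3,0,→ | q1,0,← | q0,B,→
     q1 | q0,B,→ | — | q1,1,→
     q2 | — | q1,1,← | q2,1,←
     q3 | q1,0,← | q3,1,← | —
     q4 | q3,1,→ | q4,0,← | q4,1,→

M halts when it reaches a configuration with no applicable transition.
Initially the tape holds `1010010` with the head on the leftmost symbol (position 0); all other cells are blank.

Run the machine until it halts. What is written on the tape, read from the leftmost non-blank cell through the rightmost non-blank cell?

q0 | B[1]010010B   read 1 → write 0, move ←, go to q1
q1 | [B]0010010B   read B → write 1, move →, go to q1
q1 | 1[0]010010B   read 0 → write B, move →, go to q0
q0 | 1B[0]10010B   read 0 → write 0, move →, go to q3
q3 | 1B0[1]0010B   read 1 → write 1, move ←, go to q3
q3 | 1B[0]10010B   read 0 → write 0, move ←, go to q1
q1 | 1[B]010010B   read B → write 1, move →, go to q1
q1 | 11[0]10010B   read 0 → write B, move →, go to q0
q0 | 11B[1]0010B   read 1 → write 0, move ←, go to q1
q1 | 11[B]00010B   read B → write 1, move →, go to q1
q1 | 111[0]0010B   read 0 → write B, move →, go to q0
q0 | 111B[0]010B   read 0 → write 0, move →, go to q3
q3 | 111B0[0]10B   read 0 → write 0, move ←, go to q1
q1 | 111B[0]010B   read 0 → write B, move →, go to q0
q0 | 111BB[0]10B   read 0 → write 0, move →, go to q3
q3 | 111BB0[1]0B   read 1 → write 1, move ←, go to q3
q3 | 111BB[0]10B   read 0 → write 0, move ←, go to q1
q1 | 111B[B]010B   read B → write 1, move →, go to q1
q1 | 111B1[0]10B   read 0 → write B, move →, go to q0
q0 | 111B1B[1]0B   read 1 → write 0, move ←, go to q1
q1 | 111B1[B]00B   read B → write 1, move →, go to q1
q1 | 111B11[0]0B   read 0 → write B, move →, go to q0
q0 | 111B11B[0]B   read 0 → write 0, move →, go to q3
q3 | 111B11B0[B]
The non-blank tape span at halt is 111B11B0.

111B11B0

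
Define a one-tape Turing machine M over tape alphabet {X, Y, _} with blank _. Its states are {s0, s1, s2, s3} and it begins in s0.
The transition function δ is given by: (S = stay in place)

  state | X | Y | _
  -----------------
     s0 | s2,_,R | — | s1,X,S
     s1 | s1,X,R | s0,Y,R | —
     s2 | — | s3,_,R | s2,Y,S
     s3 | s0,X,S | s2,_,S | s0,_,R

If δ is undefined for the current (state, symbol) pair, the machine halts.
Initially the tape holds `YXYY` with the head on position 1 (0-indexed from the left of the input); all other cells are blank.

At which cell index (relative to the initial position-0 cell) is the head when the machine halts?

6

s0 | Y[X]YY___   read X → write _, move R, go to s2
s2 | Y_[Y]Y___   read Y → write _, move R, go to s3
s3 | Y__[Y]___   read Y → write _, move S, go to s2
s2 | Y__[_]___   read _ → write Y, move S, go to s2
s2 | Y__[Y]___   read Y → write _, move R, go to s3
s3 | Y___[_]__   read _ → write _, move R, go to s0
s0 | Y____[_]_   read _ → write X, move S, go to s1
s1 | Y____[X]_   read X → write X, move R, go to s1
s1 | Y____X[_]
At halt the head is at cell 6.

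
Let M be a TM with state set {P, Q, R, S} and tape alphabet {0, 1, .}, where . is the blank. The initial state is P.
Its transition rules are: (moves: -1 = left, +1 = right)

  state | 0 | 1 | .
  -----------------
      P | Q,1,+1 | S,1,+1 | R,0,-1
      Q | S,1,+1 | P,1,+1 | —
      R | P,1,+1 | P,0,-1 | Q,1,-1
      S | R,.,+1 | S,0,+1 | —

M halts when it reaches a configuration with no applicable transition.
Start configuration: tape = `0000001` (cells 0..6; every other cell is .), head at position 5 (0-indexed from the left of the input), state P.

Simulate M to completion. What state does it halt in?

state=P head=5 tape=00000[0]1...   (P,0)→(Q,1,+1)
state=Q head=6 tape=000001[1]...   (Q,1)→(P,1,+1)
state=P head=7 tape=0000011[.]..   (P,.)→(R,0,-1)
state=R head=6 tape=000001[1]0..   (R,1)→(P,0,-1)
state=P head=5 tape=00000[1]00..   (P,1)→(S,1,+1)
state=S head=6 tape=000001[0]0..   (S,0)→(R,.,+1)
state=R head=7 tape=000001.[0]..   (R,0)→(P,1,+1)
state=P head=8 tape=000001.1[.].   (P,.)→(R,0,-1)
state=R head=7 tape=000001.[1]0.   (R,1)→(P,0,-1)
state=P head=6 tape=000001[.]00.   (P,.)→(R,0,-1)
state=R head=5 tape=00000[1]000.   (R,1)→(P,0,-1)
state=P head=4 tape=0000[0]0000.   (P,0)→(Q,1,+1)
state=Q head=5 tape=00001[0]000.   (Q,0)→(S,1,+1)
state=S head=6 tape=000011[0]00.   (S,0)→(R,.,+1)
state=R head=7 tape=000011.[0]0.   (R,0)→(P,1,+1)
state=P head=8 tape=000011.1[0].   (P,0)→(Q,1,+1)
state=Q head=9 tape=000011.11[.]
No transition is defined for (Q, .); M halts in state Q.

Q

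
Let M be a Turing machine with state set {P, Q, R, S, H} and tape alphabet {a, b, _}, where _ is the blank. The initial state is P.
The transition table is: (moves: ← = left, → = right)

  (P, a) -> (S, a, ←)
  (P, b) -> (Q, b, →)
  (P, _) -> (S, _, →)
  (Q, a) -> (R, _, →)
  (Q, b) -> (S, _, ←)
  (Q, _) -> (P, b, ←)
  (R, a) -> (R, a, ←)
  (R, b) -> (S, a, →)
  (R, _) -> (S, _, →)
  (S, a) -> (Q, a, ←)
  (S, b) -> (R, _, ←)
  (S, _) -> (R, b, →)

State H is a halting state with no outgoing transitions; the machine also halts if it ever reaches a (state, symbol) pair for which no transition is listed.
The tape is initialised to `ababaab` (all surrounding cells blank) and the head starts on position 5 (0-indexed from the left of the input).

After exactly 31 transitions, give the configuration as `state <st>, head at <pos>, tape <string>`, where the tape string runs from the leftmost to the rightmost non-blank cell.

state=P head=5 tape=__ababa[a]b   (P,a)→(S,a,←)
state=S head=4 tape=__abab[a]ab   (S,a)→(Q,a,←)
state=Q head=3 tape=__aba[b]aab   (Q,b)→(S,_,←)
state=S head=2 tape=__ab[a]_aab   (S,a)→(Q,a,←)
state=Q head=1 tape=__a[b]a_aab   (Q,b)→(S,_,←)
state=S head=0 tape=__[a]_a_aab   (S,a)→(Q,a,←)
state=Q head=-1 tape=_[_]a_a_aab   (Q,_)→(P,b,←)
state=P head=-2 tape=[_]ba_a_aab   (P,_)→(S,_,→)
state=S head=-1 tape=_[b]a_a_aab   (S,b)→(R,_,←)
state=R head=-2 tape=[_]_a_a_aab   (R,_)→(S,_,→)
state=S head=-1 tape=_[_]a_a_aab   (S,_)→(R,b,→)
state=R head=0 tape=_b[a]_a_aab   (R,a)→(R,a,←)
state=R head=-1 tape=_[b]a_a_aab   (R,b)→(S,a,→)
state=S head=0 tape=_a[a]_a_aab   (S,a)→(Q,a,←)
state=Q head=-1 tape=_[a]a_a_aab   (Q,a)→(R,_,→)
state=R head=0 tape=__[a]_a_aab   (R,a)→(R,a,←)
state=R head=-1 tape=_[_]a_a_aab   (R,_)→(S,_,→)
state=S head=0 tape=__[a]_a_aab   (S,a)→(Q,a,←)
state=Q head=-1 tape=_[_]a_a_aab   (Q,_)→(P,b,←)
state=P head=-2 tape=[_]ba_a_aab   (P,_)→(S,_,→)
state=S head=-1 tape=_[b]a_a_aab   (S,b)→(R,_,←)
state=R head=-2 tape=[_]_a_a_aab   (R,_)→(S,_,→)
state=S head=-1 tape=_[_]a_a_aab   (S,_)→(R,b,→)
state=R head=0 tape=_b[a]_a_aab   (R,a)→(R,a,←)
state=R head=-1 tape=_[b]a_a_aab   (R,b)→(S,a,→)
state=S head=0 tape=_a[a]_a_aab   (S,a)→(Q,a,←)
state=Q head=-1 tape=_[a]a_a_aab   (Q,a)→(R,_,→)
state=R head=0 tape=__[a]_a_aab   (R,a)→(R,a,←)
state=R head=-1 tape=_[_]a_a_aab   (R,_)→(S,_,→)
state=S head=0 tape=__[a]_a_aab   (S,a)→(Q,a,←)
state=Q head=-1 tape=_[_]a_a_aab   (Q,_)→(P,b,←)
state=P head=-2 tape=[_]ba_a_aab
After 31 steps: state P, head at -2, tape ba_a_aab.

state P, head at -2, tape ba_a_aab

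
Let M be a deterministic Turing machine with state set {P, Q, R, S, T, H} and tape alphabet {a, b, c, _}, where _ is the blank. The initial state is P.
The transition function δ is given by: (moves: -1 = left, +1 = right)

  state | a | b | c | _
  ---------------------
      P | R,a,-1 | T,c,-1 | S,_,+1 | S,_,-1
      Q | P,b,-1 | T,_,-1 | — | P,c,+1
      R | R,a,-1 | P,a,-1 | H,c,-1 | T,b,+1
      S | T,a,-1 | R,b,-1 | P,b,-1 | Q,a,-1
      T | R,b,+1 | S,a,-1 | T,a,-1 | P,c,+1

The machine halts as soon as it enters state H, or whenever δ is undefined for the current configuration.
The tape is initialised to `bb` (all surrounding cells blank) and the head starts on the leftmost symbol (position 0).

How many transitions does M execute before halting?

8

state=P head=0 tape=__[b]b   (P,b)→(T,c,-1)
state=T head=-1 tape=_[_]cb   (T,_)→(P,c,+1)
state=P head=0 tape=_c[c]b   (P,c)→(S,_,+1)
state=S head=1 tape=_c_[b]   (S,b)→(R,b,-1)
state=R head=0 tape=_c[_]b   (R,_)→(T,b,+1)
state=T head=1 tape=_cb[b]   (T,b)→(S,a,-1)
state=S head=0 tape=_c[b]a   (S,b)→(R,b,-1)
state=R head=-1 tape=_[c]ba   (R,c)→(H,c,-1)
state=H head=-2 tape=[_]cba
M halts after 8 transitions.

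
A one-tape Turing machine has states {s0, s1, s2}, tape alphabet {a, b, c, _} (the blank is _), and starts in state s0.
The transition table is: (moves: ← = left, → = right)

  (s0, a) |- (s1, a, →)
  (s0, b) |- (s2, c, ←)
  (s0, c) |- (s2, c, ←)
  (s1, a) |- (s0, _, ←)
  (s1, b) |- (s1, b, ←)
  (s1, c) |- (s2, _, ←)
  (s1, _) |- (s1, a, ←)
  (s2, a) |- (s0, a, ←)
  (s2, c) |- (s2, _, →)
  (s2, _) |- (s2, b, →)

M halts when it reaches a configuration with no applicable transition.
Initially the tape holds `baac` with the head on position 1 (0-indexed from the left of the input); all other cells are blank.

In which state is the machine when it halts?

s0 | _b[a]ac   read a → write a, move →, go to s1
s1 | _ba[a]c   read a → write _, move ←, go to s0
s0 | _b[a]_c   read a → write a, move →, go to s1
s1 | _ba[_]c   read _ → write a, move ←, go to s1
s1 | _b[a]ac   read a → write _, move ←, go to s0
s0 | _[b]_ac   read b → write c, move ←, go to s2
s2 | [_]c_ac   read _ → write b, move →, go to s2
s2 | b[c]_ac   read c → write _, move →, go to s2
s2 | b_[_]ac   read _ → write b, move →, go to s2
s2 | b_b[a]c   read a → write a, move ←, go to s0
s0 | b_[b]ac   read b → write c, move ←, go to s2
s2 | b[_]cac   read _ → write b, move →, go to s2
s2 | bb[c]ac   read c → write _, move →, go to s2
s2 | bb_[a]c   read a → write a, move ←, go to s0
s0 | bb[_]ac
No transition is defined for (s0, _); M halts in state s0.

s0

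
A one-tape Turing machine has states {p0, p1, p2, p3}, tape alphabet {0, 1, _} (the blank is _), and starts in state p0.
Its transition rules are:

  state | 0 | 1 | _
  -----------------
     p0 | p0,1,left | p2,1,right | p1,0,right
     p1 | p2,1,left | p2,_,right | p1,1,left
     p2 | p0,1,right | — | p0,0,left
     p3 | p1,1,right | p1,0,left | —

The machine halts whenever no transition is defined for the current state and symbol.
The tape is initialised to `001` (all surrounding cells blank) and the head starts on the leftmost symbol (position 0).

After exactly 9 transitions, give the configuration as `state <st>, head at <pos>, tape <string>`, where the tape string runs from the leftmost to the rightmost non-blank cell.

p0 | _[0]01___   read 0 → write 1, move left, go to p0
p0 | [_]101___   read _ → write 0, move right, go to p1
p1 | 0[1]01___   read 1 → write _, move right, go to p2
p2 | 0_[0]1___   read 0 → write 1, move right, go to p0
p0 | 0_1[1]___   read 1 → write 1, move right, go to p2
p2 | 0_11[_]__   read _ → write 0, move left, go to p0
p0 | 0_1[1]0__   read 1 → write 1, move right, go to p2
p2 | 0_11[0]__   read 0 → write 1, move right, go to p0
p0 | 0_111[_]_   read _ → write 0, move right, go to p1
p1 | 0_1110[_]
After 9 steps: state p1, head at 5, tape 0_1110.

state p1, head at 5, tape 0_1110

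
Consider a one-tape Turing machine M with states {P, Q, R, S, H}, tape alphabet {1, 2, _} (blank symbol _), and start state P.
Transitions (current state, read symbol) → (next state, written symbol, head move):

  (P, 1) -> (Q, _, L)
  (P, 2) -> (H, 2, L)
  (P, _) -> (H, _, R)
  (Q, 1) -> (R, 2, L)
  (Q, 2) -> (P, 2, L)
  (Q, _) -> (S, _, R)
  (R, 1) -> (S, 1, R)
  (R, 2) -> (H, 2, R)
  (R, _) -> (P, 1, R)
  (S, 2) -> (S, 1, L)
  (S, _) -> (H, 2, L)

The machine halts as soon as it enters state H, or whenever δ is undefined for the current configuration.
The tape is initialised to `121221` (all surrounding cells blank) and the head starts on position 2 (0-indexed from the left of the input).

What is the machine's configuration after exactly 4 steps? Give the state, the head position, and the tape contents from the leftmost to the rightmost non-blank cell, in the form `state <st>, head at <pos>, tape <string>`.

state S, head at 0, tape 2_221

state=P head=2 tape=_12[1]221   (P,1)→(Q,_,L)
state=Q head=1 tape=_1[2]_221   (Q,2)→(P,2,L)
state=P head=0 tape=_[1]2_221   (P,1)→(Q,_,L)
state=Q head=-1 tape=[_]_2_221   (Q,_)→(S,_,R)
state=S head=0 tape=_[_]2_221
After 4 steps: state S, head at 0, tape 2_221.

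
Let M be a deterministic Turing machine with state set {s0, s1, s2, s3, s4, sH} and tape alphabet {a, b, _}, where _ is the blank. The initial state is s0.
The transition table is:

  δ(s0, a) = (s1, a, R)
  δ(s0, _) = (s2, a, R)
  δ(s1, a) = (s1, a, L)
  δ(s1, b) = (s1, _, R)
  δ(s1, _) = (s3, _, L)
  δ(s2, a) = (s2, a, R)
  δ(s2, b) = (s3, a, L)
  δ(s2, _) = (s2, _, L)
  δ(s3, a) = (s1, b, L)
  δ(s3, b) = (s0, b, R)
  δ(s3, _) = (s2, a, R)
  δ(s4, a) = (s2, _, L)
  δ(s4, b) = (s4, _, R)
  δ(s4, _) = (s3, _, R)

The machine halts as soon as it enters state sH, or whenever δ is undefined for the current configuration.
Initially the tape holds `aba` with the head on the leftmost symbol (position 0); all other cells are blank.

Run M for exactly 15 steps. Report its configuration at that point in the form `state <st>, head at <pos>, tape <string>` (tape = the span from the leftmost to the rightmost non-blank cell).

state s2, head at -1, tape a_b_a

s0 | __[a]ba   read a → write a, move R, go to s1
s1 | __a[b]a   read b → write _, move R, go to s1
s1 | __a_[a]   read a → write a, move L, go to s1
s1 | __a[_]a   read _ → write _, move L, go to s3
s3 | __[a]_a   read a → write b, move L, go to s1
s1 | _[_]b_a   read _ → write _, move L, go to s3
s3 | [_]_b_a   read _ → write a, move R, go to s2
s2 | a[_]b_a   read _ → write _, move L, go to s2
s2 | [a]_b_a   read a → write a, move R, go to s2
s2 | a[_]b_a   read _ → write _, move L, go to s2
s2 | [a]_b_a   read a → write a, move R, go to s2
s2 | a[_]b_a   read _ → write _, move L, go to s2
s2 | [a]_b_a   read a → write a, move R, go to s2
s2 | a[_]b_a   read _ → write _, move L, go to s2
s2 | [a]_b_a   read a → write a, move R, go to s2
s2 | a[_]b_a
After 15 steps: state s2, head at -1, tape a_b_a.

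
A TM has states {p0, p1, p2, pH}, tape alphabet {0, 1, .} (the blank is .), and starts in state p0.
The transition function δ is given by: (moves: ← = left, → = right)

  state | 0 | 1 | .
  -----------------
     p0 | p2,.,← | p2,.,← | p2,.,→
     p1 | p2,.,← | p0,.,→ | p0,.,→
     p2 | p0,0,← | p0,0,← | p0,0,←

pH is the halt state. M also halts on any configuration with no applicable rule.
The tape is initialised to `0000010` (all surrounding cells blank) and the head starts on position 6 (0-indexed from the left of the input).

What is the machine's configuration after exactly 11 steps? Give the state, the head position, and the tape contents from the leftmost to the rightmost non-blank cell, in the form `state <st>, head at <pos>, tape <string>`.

p0 | ..000001[0]   read 0 → write ., move ←, go to p2
p2 | ..00000[1].   read 1 → write 0, move ←, go to p0
p0 | ..0000[0]0.   read 0 → write ., move ←, go to p2
p2 | ..000[0].0.   read 0 → write 0, move ←, go to p0
p0 | ..00[0]0.0.   read 0 → write ., move ←, go to p2
p2 | ..0[0].0.0.   read 0 → write 0, move ←, go to p0
p0 | ..[0]0.0.0.   read 0 → write ., move ←, go to p2
p2 | .[.].0.0.0.   read . → write 0, move ←, go to p0
p0 | [.]0.0.0.0.   read . → write ., move →, go to p2
p2 | .[0].0.0.0.   read 0 → write 0, move ←, go to p0
p0 | [.]0.0.0.0.   read . → write ., move →, go to p2
p2 | .[0].0.0.0.
After 11 steps: state p2, head at -1, tape 0.0.0.0.

state p2, head at -1, tape 0.0.0.0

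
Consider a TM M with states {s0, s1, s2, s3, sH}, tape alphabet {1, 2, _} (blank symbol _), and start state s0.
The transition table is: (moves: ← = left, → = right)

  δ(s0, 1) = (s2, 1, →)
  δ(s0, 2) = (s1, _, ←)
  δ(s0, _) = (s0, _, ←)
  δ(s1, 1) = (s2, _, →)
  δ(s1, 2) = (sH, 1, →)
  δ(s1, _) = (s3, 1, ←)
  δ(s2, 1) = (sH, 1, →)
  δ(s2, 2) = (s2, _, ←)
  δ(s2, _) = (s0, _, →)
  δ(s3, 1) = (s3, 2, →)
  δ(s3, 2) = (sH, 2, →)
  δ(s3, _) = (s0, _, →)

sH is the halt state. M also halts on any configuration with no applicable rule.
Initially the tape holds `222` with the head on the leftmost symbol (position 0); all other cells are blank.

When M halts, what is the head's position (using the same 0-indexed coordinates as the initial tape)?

1

state=s0 head=0 tape=__[2]22   (s0,2)→(s1,_,←)
state=s1 head=-1 tape=_[_]_22   (s1,_)→(s3,1,←)
state=s3 head=-2 tape=[_]1_22   (s3,_)→(s0,_,→)
state=s0 head=-1 tape=_[1]_22   (s0,1)→(s2,1,→)
state=s2 head=0 tape=_1[_]22   (s2,_)→(s0,_,→)
state=s0 head=1 tape=_1_[2]2   (s0,2)→(s1,_,←)
state=s1 head=0 tape=_1[_]_2   (s1,_)→(s3,1,←)
state=s3 head=-1 tape=_[1]1_2   (s3,1)→(s3,2,→)
state=s3 head=0 tape=_2[1]_2   (s3,1)→(s3,2,→)
state=s3 head=1 tape=_22[_]2   (s3,_)→(s0,_,→)
state=s0 head=2 tape=_22_[2]   (s0,2)→(s1,_,←)
state=s1 head=1 tape=_22[_]_   (s1,_)→(s3,1,←)
state=s3 head=0 tape=_2[2]1_   (s3,2)→(sH,2,→)
state=sH head=1 tape=_22[1]_
At halt the head is at cell 1.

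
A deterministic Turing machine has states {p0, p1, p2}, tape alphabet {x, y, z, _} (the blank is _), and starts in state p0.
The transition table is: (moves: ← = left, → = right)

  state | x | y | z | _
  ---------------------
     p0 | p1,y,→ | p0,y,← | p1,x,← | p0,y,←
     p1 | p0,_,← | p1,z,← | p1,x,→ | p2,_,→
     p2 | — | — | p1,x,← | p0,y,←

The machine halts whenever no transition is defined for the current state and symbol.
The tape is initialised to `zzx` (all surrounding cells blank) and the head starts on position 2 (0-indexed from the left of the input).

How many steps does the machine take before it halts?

10

p0 | zz[x]__   read x → write y, move →, go to p1
p1 | zzy[_]_   read _ → write _, move →, go to p2
p2 | zzy_[_]   read _ → write y, move ←, go to p0
p0 | zzy[_]y   read _ → write y, move ←, go to p0
p0 | zz[y]yy   read y → write y, move ←, go to p0
p0 | z[z]yyy   read z → write x, move ←, go to p1
p1 | [z]xyyy   read z → write x, move →, go to p1
p1 | x[x]yyy   read x → write _, move ←, go to p0
p0 | [x]_yyy   read x → write y, move →, go to p1
p1 | y[_]yyy   read _ → write _, move →, go to p2
p2 | y_[y]yy
M halts after 10 transitions.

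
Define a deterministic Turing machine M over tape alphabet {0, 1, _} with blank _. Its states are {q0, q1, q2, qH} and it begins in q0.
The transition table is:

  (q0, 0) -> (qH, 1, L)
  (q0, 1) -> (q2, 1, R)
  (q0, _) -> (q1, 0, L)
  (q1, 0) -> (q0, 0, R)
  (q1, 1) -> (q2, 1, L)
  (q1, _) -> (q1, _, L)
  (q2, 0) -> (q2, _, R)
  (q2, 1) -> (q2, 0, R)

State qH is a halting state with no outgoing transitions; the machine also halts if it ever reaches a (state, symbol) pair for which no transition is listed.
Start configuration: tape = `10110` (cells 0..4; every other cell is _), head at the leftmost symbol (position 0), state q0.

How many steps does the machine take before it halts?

q0 | [1]0110_   read 1 → write 1, move R, go to q2
q2 | 1[0]110_   read 0 → write _, move R, go to q2
q2 | 1_[1]10_   read 1 → write 0, move R, go to q2
q2 | 1_0[1]0_   read 1 → write 0, move R, go to q2
q2 | 1_00[0]_   read 0 → write _, move R, go to q2
q2 | 1_00_[_]
M halts after 5 transitions.

5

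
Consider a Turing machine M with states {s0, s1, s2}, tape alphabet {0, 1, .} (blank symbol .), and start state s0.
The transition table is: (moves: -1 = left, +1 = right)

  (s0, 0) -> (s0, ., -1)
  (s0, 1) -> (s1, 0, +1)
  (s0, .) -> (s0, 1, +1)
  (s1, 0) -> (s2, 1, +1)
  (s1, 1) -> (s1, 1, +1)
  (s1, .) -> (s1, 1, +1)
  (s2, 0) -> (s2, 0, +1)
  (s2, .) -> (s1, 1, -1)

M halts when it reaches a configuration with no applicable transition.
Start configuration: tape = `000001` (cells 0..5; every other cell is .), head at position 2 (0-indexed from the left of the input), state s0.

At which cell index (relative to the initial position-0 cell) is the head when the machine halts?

s0 | .00[0]001   read 0 → write ., move -1, go to s0
s0 | .0[0].001   read 0 → write ., move -1, go to s0
s0 | .[0]..001   read 0 → write ., move -1, go to s0
s0 | [.]...001   read . → write 1, move +1, go to s0
s0 | 1[.]..001   read . → write 1, move +1, go to s0
s0 | 11[.].001   read . → write 1, move +1, go to s0
s0 | 111[.]001   read . → write 1, move +1, go to s0
s0 | 1111[0]01   read 0 → write ., move -1, go to s0
s0 | 111[1].01   read 1 → write 0, move +1, go to s1
s1 | 1110[.]01   read . → write 1, move +1, go to s1
s1 | 11101[0]1   read 0 → write 1, move +1, go to s2
s2 | 111011[1]
At halt the head is at cell 5.

5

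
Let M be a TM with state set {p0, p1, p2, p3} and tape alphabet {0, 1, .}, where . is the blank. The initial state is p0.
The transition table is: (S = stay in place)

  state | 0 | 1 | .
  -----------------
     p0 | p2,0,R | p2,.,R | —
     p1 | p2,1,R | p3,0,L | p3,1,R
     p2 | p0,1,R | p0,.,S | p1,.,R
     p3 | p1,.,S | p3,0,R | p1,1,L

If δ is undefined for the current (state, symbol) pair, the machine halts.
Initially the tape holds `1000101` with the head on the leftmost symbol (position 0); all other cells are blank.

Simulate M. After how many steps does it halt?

p0 | [1]000101....   read 1 → write ., move R, go to p2
p2 | .[0]00101....   read 0 → write 1, move R, go to p0
p0 | .1[0]0101....   read 0 → write 0, move R, go to p2
p2 | .10[0]101....   read 0 → write 1, move R, go to p0
p0 | .101[1]01....   read 1 → write ., move R, go to p2
p2 | .101.[0]1....   read 0 → write 1, move R, go to p0
p0 | .101.1[1]....   read 1 → write ., move R, go to p2
p2 | .101.1.[.]...   read . → write ., move R, go to p1
p1 | .101.1..[.]..   read . → write 1, move R, go to p3
p3 | .101.1..1[.].   read . → write 1, move L, go to p1
p1 | .101.1..[1]1.   read 1 → write 0, move L, go to p3
p3 | .101.1.[.]01.   read . → write 1, move L, go to p1
p1 | .101.1[.]101.   read . → write 1, move R, go to p3
p3 | .101.11[1]01.   read 1 → write 0, move R, go to p3
p3 | .101.110[0]1.   read 0 → write ., move S, go to p1
p1 | .101.110[.]1.   read . → write 1, move R, go to p3
p3 | .101.1101[1].   read 1 → write 0, move R, go to p3
p3 | .101.11010[.]   read . → write 1, move L, go to p1
p1 | .101.1101[0]1   read 0 → write 1, move R, go to p2
p2 | .101.11011[1]   read 1 → write ., move S, go to p0
p0 | .101.11011[.]
M halts after 20 transitions.

20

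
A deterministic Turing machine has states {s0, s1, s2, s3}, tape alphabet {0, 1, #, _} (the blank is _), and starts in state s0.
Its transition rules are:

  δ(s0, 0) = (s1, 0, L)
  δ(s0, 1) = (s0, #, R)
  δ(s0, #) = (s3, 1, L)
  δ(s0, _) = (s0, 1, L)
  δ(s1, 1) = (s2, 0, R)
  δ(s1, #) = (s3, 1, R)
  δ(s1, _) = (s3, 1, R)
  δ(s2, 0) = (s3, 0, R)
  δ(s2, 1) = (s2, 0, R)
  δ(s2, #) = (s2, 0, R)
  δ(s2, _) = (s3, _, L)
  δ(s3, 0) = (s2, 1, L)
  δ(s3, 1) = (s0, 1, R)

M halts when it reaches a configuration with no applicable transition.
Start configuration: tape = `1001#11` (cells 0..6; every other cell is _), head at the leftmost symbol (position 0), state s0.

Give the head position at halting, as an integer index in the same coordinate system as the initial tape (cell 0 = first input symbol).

s0 | [1]001#11_   read 1 → write #, move R, go to s0
s0 | #[0]01#11_   read 0 → write 0, move L, go to s1
s1 | [#]001#11_   read # → write 1, move R, go to s3
s3 | 1[0]01#11_   read 0 → write 1, move L, go to s2
s2 | [1]101#11_   read 1 → write 0, move R, go to s2
s2 | 0[1]01#11_   read 1 → write 0, move R, go to s2
s2 | 00[0]1#11_   read 0 → write 0, move R, go to s3
s3 | 000[1]#11_   read 1 → write 1, move R, go to s0
s0 | 0001[#]11_   read # → write 1, move L, go to s3
s3 | 000[1]111_   read 1 → write 1, move R, go to s0
s0 | 0001[1]11_   read 1 → write #, move R, go to s0
s0 | 0001#[1]1_   read 1 → write #, move R, go to s0
s0 | 0001##[1]_   read 1 → write #, move R, go to s0
s0 | 0001###[_]   read _ → write 1, move L, go to s0
s0 | 0001##[#]1   read # → write 1, move L, go to s3
s3 | 0001#[#]11
At halt the head is at cell 5.

5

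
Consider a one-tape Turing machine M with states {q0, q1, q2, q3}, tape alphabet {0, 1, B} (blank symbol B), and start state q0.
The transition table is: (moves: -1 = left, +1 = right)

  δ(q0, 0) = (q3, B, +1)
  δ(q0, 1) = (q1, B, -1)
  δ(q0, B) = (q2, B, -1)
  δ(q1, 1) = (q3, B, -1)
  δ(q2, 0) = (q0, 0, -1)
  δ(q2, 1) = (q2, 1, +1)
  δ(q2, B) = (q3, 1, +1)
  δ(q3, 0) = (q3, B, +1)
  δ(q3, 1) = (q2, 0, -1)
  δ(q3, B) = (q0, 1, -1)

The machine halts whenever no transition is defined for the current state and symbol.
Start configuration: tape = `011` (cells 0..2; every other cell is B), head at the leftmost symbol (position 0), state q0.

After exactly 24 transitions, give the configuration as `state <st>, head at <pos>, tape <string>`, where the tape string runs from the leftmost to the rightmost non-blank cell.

state q2, head at 0, tape 110B0

q0 | B[0]11B   read 0 → write B, move +1, go to q3
q3 | BB[1]1B   read 1 → write 0, move -1, go to q2
q2 | B[B]01B   read B → write 1, move +1, go to q3
q3 | B1[0]1B   read 0 → write B, move +1, go to q3
q3 | B1B[1]B   read 1 → write 0, move -1, go to q2
q2 | B1[B]0B   read B → write 1, move +1, go to q3
q3 | B11[0]B   read 0 → write B, move +1, go to q3
q3 | B11B[B]   read B → write 1, move -1, go to q0
q0 | B11[B]1   read B → write B, move -1, go to q2
q2 | B1[1]B1   read 1 → write 1, move +1, go to q2
q2 | B11[B]1   read B → write 1, move +1, go to q3
q3 | B111[1]   read 1 → write 0, move -1, go to q2
q2 | B11[1]0   read 1 → write 1, move +1, go to q2
q2 | B111[0]   read 0 → write 0, move -1, go to q0
q0 | B11[1]0   read 1 → write B, move -1, go to q1
q1 | B1[1]B0   read 1 → write B, move -1, go to q3
q3 | B[1]BB0   read 1 → write 0, move -1, go to q2
q2 | [B]0BB0   read B → write 1, move +1, go to q3
q3 | 1[0]BB0   read 0 → write B, move +1, go to q3
q3 | 1B[B]B0   read B → write 1, move -1, go to q0
q0 | 1[B]1B0   read B → write B, move -1, go to q2
q2 | [1]B1B0   read 1 → write 1, move +1, go to q2
q2 | 1[B]1B0   read B → write 1, move +1, go to q3
q3 | 11[1]B0   read 1 → write 0, move -1, go to q2
q2 | 1[1]0B0
After 24 steps: state q2, head at 0, tape 110B0.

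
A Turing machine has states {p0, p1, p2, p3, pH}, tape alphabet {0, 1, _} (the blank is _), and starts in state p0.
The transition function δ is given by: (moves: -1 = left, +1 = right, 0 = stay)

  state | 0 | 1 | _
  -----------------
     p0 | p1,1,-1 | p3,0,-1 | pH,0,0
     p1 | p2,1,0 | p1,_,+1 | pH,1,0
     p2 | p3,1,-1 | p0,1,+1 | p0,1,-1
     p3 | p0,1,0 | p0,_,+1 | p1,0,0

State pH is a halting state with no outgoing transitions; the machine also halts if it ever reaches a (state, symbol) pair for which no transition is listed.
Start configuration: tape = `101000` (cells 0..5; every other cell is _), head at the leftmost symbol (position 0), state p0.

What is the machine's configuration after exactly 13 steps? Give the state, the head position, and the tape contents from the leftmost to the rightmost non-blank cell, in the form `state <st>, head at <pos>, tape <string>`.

p0 | _[1]01000   read 1 → write 0, move -1, go to p3
p3 | [_]001000   read _ → write 0, move 0, go to p1
p1 | [0]001000   read 0 → write 1, move 0, go to p2
p2 | [1]001000   read 1 → write 1, move +1, go to p0
p0 | 1[0]01000   read 0 → write 1, move -1, go to p1
p1 | [1]101000   read 1 → write _, move +1, go to p1
p1 | _[1]01000   read 1 → write _, move +1, go to p1
p1 | __[0]1000   read 0 → write 1, move 0, go to p2
p2 | __[1]1000   read 1 → write 1, move +1, go to p0
p0 | __1[1]000   read 1 → write 0, move -1, go to p3
p3 | __[1]0000   read 1 → write _, move +1, go to p0
p0 | ___[0]000   read 0 → write 1, move -1, go to p1
p1 | __[_]1000   read _ → write 1, move 0, go to pH
pH | __[1]1000
After 13 steps: state pH, head at 1, tape 11000.

state pH, head at 1, tape 11000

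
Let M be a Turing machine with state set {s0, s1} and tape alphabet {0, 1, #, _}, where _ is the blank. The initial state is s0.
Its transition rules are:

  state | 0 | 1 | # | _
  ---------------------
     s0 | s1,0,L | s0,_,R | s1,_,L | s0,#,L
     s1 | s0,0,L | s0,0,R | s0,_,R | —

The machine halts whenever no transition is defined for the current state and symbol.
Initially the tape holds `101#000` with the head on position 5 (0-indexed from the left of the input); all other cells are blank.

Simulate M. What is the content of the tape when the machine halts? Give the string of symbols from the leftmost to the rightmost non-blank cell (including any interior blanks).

00#000

s0 | 101#0[0]0   read 0 → write 0, move L, go to s1
s1 | 101#[0]00   read 0 → write 0, move L, go to s0
s0 | 101[#]000   read # → write _, move L, go to s1
s1 | 10[1]_000   read 1 → write 0, move R, go to s0
s0 | 100[_]000   read _ → write #, move L, go to s0
s0 | 10[0]#000   read 0 → write 0, move L, go to s1
s1 | 1[0]0#000   read 0 → write 0, move L, go to s0
s0 | [1]00#000   read 1 → write _, move R, go to s0
s0 | _[0]0#000   read 0 → write 0, move L, go to s1
s1 | [_]00#000
The non-blank tape span at halt is 00#000.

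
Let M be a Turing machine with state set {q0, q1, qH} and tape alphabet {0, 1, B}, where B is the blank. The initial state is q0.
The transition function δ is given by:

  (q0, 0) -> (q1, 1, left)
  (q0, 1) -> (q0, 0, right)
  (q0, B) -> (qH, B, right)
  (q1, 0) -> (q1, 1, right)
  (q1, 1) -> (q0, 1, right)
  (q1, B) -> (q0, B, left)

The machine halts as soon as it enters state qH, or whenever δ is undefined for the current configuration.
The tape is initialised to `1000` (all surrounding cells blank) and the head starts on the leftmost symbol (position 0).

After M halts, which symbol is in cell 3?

1

state=q0 head=0 tape=[1]000BB   (q0,1)→(q0,0,right)
state=q0 head=1 tape=0[0]00BB   (q0,0)→(q1,1,left)
state=q1 head=0 tape=[0]100BB   (q1,0)→(q1,1,right)
state=q1 head=1 tape=1[1]00BB   (q1,1)→(q0,1,right)
state=q0 head=2 tape=11[0]0BB   (q0,0)→(q1,1,left)
state=q1 head=1 tape=1[1]10BB   (q1,1)→(q0,1,right)
state=q0 head=2 tape=11[1]0BB   (q0,1)→(q0,0,right)
state=q0 head=3 tape=110[0]BB   (q0,0)→(q1,1,left)
state=q1 head=2 tape=11[0]1BB   (q1,0)→(q1,1,right)
state=q1 head=3 tape=111[1]BB   (q1,1)→(q0,1,right)
state=q0 head=4 tape=1111[B]B   (q0,B)→(qH,B,right)
state=qH head=5 tape=1111B[B]
Cell 3 holds 1 when M halts.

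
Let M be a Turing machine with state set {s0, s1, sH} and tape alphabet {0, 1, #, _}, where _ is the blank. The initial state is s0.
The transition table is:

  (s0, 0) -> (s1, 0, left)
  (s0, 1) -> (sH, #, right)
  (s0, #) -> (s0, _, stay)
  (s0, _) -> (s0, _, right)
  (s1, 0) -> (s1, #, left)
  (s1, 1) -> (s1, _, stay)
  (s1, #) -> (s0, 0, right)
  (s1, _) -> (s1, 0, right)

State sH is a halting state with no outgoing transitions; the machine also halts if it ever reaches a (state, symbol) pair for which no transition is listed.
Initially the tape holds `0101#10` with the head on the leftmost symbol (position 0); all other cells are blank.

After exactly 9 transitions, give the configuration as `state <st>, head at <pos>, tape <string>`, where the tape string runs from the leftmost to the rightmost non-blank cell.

state sH, head at 2, tape 00_#01#10

s0 | __[0]101#10   read 0 → write 0, move left, go to s1
s1 | _[_]0101#10   read _ → write 0, move right, go to s1
s1 | _0[0]101#10   read 0 → write #, move left, go to s1
s1 | _[0]#101#10   read 0 → write #, move left, go to s1
s1 | [_]##101#10   read _ → write 0, move right, go to s1
s1 | 0[#]#101#10   read # → write 0, move right, go to s0
s0 | 00[#]101#10   read # → write _, move stay, go to s0
s0 | 00[_]101#10   read _ → write _, move right, go to s0
s0 | 00_[1]01#10   read 1 → write #, move right, go to sH
sH | 00_#[0]1#10
After 9 steps: state sH, head at 2, tape 00_#01#10.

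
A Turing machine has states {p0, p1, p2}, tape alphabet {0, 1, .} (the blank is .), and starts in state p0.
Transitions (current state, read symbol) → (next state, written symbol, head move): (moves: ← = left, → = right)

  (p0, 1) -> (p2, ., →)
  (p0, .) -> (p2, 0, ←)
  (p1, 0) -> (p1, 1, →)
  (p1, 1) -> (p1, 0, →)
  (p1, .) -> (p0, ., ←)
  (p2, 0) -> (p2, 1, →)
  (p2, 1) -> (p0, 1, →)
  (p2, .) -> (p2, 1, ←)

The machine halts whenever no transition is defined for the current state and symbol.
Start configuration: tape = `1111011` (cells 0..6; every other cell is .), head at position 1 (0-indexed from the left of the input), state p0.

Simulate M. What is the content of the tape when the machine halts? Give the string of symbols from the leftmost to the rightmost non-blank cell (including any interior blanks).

state=p0 head=1 tape=1[1]11011..   (p0,1)→(p2,.,→)
state=p2 head=2 tape=1.[1]1011..   (p2,1)→(p0,1,→)
state=p0 head=3 tape=1.1[1]011..   (p0,1)→(p2,.,→)
state=p2 head=4 tape=1.1.[0]11..   (p2,0)→(p2,1,→)
state=p2 head=5 tape=1.1.1[1]1..   (p2,1)→(p0,1,→)
state=p0 head=6 tape=1.1.11[1]..   (p0,1)→(p2,.,→)
state=p2 head=7 tape=1.1.11.[.].   (p2,.)→(p2,1,←)
state=p2 head=6 tape=1.1.11[.]1.   (p2,.)→(p2,1,←)
state=p2 head=5 tape=1.1.1[1]11.   (p2,1)→(p0,1,→)
state=p0 head=6 tape=1.1.11[1]1.   (p0,1)→(p2,.,→)
state=p2 head=7 tape=1.1.11.[1].   (p2,1)→(p0,1,→)
state=p0 head=8 tape=1.1.11.1[.]   (p0,.)→(p2,0,←)
state=p2 head=7 tape=1.1.11.[1]0   (p2,1)→(p0,1,→)
state=p0 head=8 tape=1.1.11.1[0]
The non-blank tape span at halt is 1.1.11.10.

1.1.11.10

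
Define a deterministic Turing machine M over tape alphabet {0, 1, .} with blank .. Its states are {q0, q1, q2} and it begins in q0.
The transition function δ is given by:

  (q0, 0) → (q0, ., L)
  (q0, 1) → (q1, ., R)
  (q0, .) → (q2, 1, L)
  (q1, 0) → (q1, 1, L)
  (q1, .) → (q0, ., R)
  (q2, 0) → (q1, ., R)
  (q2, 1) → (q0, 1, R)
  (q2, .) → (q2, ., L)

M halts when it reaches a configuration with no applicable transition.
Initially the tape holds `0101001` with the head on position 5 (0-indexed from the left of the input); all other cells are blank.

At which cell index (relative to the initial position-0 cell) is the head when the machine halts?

q0 | 01010[0]1   read 0 → write ., move L, go to q0
q0 | 0101[0].1   read 0 → write ., move L, go to q0
q0 | 010[1]..1   read 1 → write ., move R, go to q1
q1 | 010.[.].1   read . → write ., move R, go to q0
q0 | 010..[.]1   read . → write 1, move L, go to q2
q2 | 010.[.]11   read . → write ., move L, go to q2
q2 | 010[.].11   read . → write ., move L, go to q2
q2 | 01[0]..11   read 0 → write ., move R, go to q1
q1 | 01.[.].11   read . → write ., move R, go to q0
q0 | 01..[.]11   read . → write 1, move L, go to q2
q2 | 01.[.]111   read . → write ., move L, go to q2
q2 | 01[.].111   read . → write ., move L, go to q2
q2 | 0[1]..111   read 1 → write 1, move R, go to q0
q0 | 01[.].111   read . → write 1, move L, go to q2
q2 | 0[1]1.111   read 1 → write 1, move R, go to q0
q0 | 01[1].111   read 1 → write ., move R, go to q1
q1 | 01.[.]111   read . → write ., move R, go to q0
q0 | 01..[1]11   read 1 → write ., move R, go to q1
q1 | 01...[1]1
At halt the head is at cell 5.

5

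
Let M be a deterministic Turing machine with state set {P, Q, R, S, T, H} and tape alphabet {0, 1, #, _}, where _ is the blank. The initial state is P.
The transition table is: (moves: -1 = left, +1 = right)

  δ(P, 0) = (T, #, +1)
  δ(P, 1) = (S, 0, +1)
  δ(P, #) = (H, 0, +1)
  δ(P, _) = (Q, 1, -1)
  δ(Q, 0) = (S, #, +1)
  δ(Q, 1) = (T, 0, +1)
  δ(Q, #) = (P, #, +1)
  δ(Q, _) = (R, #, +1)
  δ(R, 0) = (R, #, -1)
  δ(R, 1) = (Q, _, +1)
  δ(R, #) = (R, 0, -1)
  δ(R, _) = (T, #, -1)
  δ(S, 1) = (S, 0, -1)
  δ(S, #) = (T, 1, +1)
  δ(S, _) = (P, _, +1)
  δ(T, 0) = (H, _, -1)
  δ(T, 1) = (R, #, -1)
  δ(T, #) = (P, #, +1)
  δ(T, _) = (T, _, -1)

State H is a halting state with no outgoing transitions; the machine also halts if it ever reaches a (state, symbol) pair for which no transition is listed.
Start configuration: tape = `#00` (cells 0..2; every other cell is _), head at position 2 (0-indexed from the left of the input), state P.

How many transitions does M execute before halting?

state=P head=2 tape=#0[0]______   (P,0)→(T,#,+1)
state=T head=3 tape=#0#[_]_____   (T,_)→(T,_,-1)
state=T head=2 tape=#0[#]______   (T,#)→(P,#,+1)
state=P head=3 tape=#0#[_]_____   (P,_)→(Q,1,-1)
state=Q head=2 tape=#0[#]1_____   (Q,#)→(P,#,+1)
state=P head=3 tape=#0#[1]_____   (P,1)→(S,0,+1)
state=S head=4 tape=#0#0[_]____   (S,_)→(P,_,+1)
state=P head=5 tape=#0#0_[_]___   (P,_)→(Q,1,-1)
state=Q head=4 tape=#0#0[_]1___   (Q,_)→(R,#,+1)
state=R head=5 tape=#0#0#[1]___   (R,1)→(Q,_,+1)
state=Q head=6 tape=#0#0#_[_]__   (Q,_)→(R,#,+1)
state=R head=7 tape=#0#0#_#[_]_   (R,_)→(T,#,-1)
state=T head=6 tape=#0#0#_[#]#_   (T,#)→(P,#,+1)
state=P head=7 tape=#0#0#_#[#]_   (P,#)→(H,0,+1)
state=H head=8 tape=#0#0#_#0[_]
M halts after 14 transitions.

14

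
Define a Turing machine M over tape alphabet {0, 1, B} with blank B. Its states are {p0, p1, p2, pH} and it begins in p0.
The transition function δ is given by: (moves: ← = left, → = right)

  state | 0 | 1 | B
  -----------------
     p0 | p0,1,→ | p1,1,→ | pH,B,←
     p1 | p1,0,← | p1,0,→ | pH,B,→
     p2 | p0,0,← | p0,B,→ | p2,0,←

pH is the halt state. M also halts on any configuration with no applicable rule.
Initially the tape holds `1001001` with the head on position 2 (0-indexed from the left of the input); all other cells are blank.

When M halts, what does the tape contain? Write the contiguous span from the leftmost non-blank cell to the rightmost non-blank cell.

p0 | B10[0]1001   read 0 → write 1, move →, go to p0
p0 | B101[1]001   read 1 → write 1, move →, go to p1
p1 | B1011[0]01   read 0 → write 0, move ←, go to p1
p1 | B101[1]001   read 1 → write 0, move →, go to p1
p1 | B1010[0]01   read 0 → write 0, move ←, go to p1
p1 | B101[0]001   read 0 → write 0, move ←, go to p1
p1 | B10[1]0001   read 1 → write 0, move →, go to p1
p1 | B100[0]001   read 0 → write 0, move ←, go to p1
p1 | B10[0]0001   read 0 → write 0, move ←, go to p1
p1 | B1[0]00001   read 0 → write 0, move ←, go to p1
p1 | B[1]000001   read 1 → write 0, move →, go to p1
p1 | B0[0]00001   read 0 → write 0, move ←, go to p1
p1 | B[0]000001   read 0 → write 0, move ←, go to p1
p1 | [B]0000001   read B → write B, move →, go to pH
pH | B[0]000001
The non-blank tape span at halt is 0000001.

0000001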